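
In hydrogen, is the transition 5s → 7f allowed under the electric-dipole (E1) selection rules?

Initial l = 0, final l = 3, so Δl = +3. E1 requires Δl = ±1: fails.
The transition is electric-dipole forbidden.

forbidden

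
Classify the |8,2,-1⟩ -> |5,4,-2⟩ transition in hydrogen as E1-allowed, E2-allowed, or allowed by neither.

Δl = 4 − 2 = +2; l_i + l_f = 6.
Δm_l = -1.
E1 (Δl = ±1, |Δm_l| ≤ 1): not satisfied.
E2 (Δl = 0,±2, l_i+l_f ≥ 2, |Δm_l| ≤ 2): satisfied.

E2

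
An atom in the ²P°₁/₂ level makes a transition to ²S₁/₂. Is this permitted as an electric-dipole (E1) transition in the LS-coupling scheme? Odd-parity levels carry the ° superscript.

allowed

Initial level: S=1/2, L=1, J=1/2, parity odd. Final level: S=1/2, L=0, J=1/2, parity even.
ΔL = 0, ±1 (not L=0↔0): L: 1 → 0, ΔL = -1 — ✓.
ΔS = 0: S: 1/2 → 1/2 — ✓.
ΔJ = 0, ±1 (not J=0↔0): J: 1/2 → 1/2, ΔJ = +0 — ✓.
Parity must change: odd → even — ✓.
All four E1 rules are satisfied.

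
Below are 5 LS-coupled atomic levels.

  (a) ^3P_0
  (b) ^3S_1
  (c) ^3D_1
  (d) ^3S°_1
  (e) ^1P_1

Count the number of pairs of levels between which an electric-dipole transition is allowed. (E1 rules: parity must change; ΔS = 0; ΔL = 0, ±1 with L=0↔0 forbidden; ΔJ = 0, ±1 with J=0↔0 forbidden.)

(a)–(b): forbidden (parity).
(a)–(c): forbidden (parity).
(a)–(d): allowed.
(a)–(e): forbidden (parity, ΔS).
(b)–(c): forbidden (parity, ΔL).
(b)–(d): forbidden (ΔL).
(b)–(e): forbidden (parity, ΔS).
(c)–(d): forbidden (ΔL).
(c)–(e): forbidden (parity, ΔS).
(d)–(e): forbidden (ΔS).
Allowed pairs: 1 of 10.

1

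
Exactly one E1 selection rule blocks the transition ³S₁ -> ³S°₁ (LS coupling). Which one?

Initial level: S=1, L=0, J=1, parity even. Final level: S=1, L=0, J=1, parity odd.
Parity must change: even → odd — passes.
ΔL = 0, ±1 (not L=0↔0): L: 0 → 0, ΔL = +0 — fails.
ΔS = 0: S: 1 → 1 — passes.
ΔJ = 0, ±1 (not J=0↔0): J: 1 → 1, ΔJ = +0 — passes.

the L=0 ↔ L=0 exclusion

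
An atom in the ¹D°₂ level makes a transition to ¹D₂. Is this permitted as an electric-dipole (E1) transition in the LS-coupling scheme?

Initial level: S=0, L=2, J=2, parity odd. Final level: S=0, L=2, J=2, parity even.
ΔJ = 0, ±1 (not J=0↔0): J: 2 → 2, ΔJ = +0 — ✓.
Parity must change: odd → even — ✓.
ΔL = 0, ±1 (not L=0↔0): L: 2 → 2, ΔL = +0 — ✓.
ΔS = 0: S: 0 → 0 — ✓.
All four E1 rules are satisfied.

allowed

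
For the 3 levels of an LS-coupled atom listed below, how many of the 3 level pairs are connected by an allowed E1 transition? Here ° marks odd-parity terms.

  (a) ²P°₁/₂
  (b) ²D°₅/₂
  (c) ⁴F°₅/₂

0

(a)–(b): forbidden (parity, ΔJ).
(a)–(c): forbidden (parity, ΔS, ΔL, ΔJ).
(b)–(c): forbidden (parity, ΔS).
Allowed pairs: 0 of 3.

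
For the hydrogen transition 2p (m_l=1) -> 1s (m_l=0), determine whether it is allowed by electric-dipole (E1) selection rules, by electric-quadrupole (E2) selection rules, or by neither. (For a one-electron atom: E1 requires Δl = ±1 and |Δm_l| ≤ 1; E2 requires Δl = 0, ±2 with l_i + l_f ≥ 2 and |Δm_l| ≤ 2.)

Δl = 0 − 1 = -1; l_i + l_f = 1.
Δm_l = -1.
E1 (Δl = ±1, |Δm_l| ≤ 1): satisfied.
E2 (Δl = 0,±2, l_i+l_f ≥ 2, |Δm_l| ≤ 2): not satisfied.

E1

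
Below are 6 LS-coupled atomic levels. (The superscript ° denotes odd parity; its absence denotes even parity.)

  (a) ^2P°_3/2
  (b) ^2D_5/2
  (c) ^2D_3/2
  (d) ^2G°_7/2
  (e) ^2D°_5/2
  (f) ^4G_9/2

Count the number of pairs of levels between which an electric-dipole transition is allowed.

(a)–(b): allowed.
(a)–(c): allowed.
(a)–(d): forbidden (parity, ΔL, ΔJ).
(a)–(e): forbidden (parity).
(a)–(f): forbidden (ΔS, ΔL, ΔJ).
(b)–(c): forbidden (parity).
(b)–(d): forbidden (ΔL).
(b)–(e): allowed.
(b)–(f): forbidden (parity, ΔS, ΔL, ΔJ).
(c)–(d): forbidden (ΔL, ΔJ).
(c)–(e): allowed.
(c)–(f): forbidden (parity, ΔS, ΔL, ΔJ).
(d)–(e): forbidden (parity, ΔL).
(d)–(f): forbidden (ΔS).
(e)–(f): forbidden (ΔS, ΔL, ΔJ).
Allowed pairs: 4 of 15.

4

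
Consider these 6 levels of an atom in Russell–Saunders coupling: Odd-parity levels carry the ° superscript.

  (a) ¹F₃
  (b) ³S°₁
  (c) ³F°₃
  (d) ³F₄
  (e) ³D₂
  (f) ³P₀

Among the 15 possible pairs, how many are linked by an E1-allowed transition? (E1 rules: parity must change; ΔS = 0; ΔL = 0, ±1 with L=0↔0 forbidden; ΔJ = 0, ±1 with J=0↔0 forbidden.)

(a)–(b): forbidden (ΔS, ΔL, ΔJ).
(a)–(c): forbidden (ΔS).
(a)–(d): forbidden (parity, ΔS).
(a)–(e): forbidden (parity, ΔS).
(a)–(f): forbidden (parity, ΔS, ΔL, ΔJ).
(b)–(c): forbidden (parity, ΔL, ΔJ).
(b)–(d): forbidden (ΔL, ΔJ).
(b)–(e): forbidden (ΔL).
(b)–(f): allowed.
(c)–(d): allowed.
(c)–(e): allowed.
(c)–(f): forbidden (ΔL, ΔJ).
(d)–(e): forbidden (parity, ΔJ).
(d)–(f): forbidden (parity, ΔL, ΔJ).
(e)–(f): forbidden (parity, ΔJ).
Allowed pairs: 3 of 15.

3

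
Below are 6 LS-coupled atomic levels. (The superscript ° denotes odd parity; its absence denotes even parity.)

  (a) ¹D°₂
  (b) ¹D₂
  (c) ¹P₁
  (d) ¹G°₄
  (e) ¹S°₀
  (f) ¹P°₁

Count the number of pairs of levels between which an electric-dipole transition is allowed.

(a)–(b): allowed.
(a)–(c): allowed.
(a)–(d): forbidden (parity, ΔL, ΔJ).
(a)–(e): forbidden (parity, ΔL, ΔJ).
(a)–(f): forbidden (parity).
(b)–(c): forbidden (parity).
(b)–(d): forbidden (ΔL, ΔJ).
(b)–(e): forbidden (ΔL, ΔJ).
(b)–(f): allowed.
(c)–(d): forbidden (ΔL, ΔJ).
(c)–(e): allowed.
(c)–(f): allowed.
(d)–(e): forbidden (parity, ΔL, ΔJ).
(d)–(f): forbidden (parity, ΔL, ΔJ).
(e)–(f): forbidden (parity).
Allowed pairs: 5 of 15.

5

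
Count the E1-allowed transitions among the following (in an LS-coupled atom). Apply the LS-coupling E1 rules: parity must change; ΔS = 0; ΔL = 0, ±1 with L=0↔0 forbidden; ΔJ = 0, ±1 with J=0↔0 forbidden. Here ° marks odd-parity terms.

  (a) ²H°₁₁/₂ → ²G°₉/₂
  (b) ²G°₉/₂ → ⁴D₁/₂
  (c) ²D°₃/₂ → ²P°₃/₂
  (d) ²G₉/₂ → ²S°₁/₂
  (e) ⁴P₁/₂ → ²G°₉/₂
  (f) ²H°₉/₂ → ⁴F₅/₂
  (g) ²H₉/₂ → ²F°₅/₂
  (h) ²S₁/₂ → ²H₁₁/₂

(a) forbidden (parity fails)
(b) forbidden (ΔS, ΔL, ΔJ fail)
(c) forbidden (parity fails)
(d) forbidden (ΔL, ΔJ fail)
(e) forbidden (ΔS, ΔL, ΔJ fail)
(f) forbidden (ΔS, ΔL, ΔJ fail)
(g) forbidden (ΔL, ΔJ fail)
(h) forbidden (parity, ΔL, ΔJ fail)
Total allowed: 0 of 8.

0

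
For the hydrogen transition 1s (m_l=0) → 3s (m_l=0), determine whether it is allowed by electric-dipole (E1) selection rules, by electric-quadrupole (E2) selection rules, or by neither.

Δl = 0 − 0 = +0; l_i + l_f = 0.
Δm_l = +0.
E1 (Δl = ±1, |Δm_l| ≤ 1): not satisfied.
E2 (Δl = 0,±2, l_i+l_f ≥ 2, |Δm_l| ≤ 2): not satisfied.

neither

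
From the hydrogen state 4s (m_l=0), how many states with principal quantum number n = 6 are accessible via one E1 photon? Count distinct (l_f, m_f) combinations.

3

E1 requires Δl = ±1, so l_f ∈ {-1, 1}; with 0 ≤ l_f ≤ n_f−1 = 5, the allowed l_f values are {1}.
For l_f = 1: m_f ∈ {m_i−1, m_i, m_i+1} ∩ [−1, 1] = {-1, 0, 1} → 3 states.
Total: 3.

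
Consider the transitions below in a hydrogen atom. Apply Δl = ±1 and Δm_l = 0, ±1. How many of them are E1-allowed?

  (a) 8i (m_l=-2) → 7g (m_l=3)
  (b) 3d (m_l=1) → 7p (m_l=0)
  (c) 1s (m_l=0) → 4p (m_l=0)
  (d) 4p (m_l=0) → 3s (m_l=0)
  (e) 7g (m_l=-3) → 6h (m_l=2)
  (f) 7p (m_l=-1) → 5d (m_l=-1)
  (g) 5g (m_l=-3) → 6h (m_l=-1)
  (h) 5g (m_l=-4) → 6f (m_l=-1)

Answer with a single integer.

4

(a) forbidden — Δl = -2 (E1 requires Δl = ±1); Δm_l = +5 (E1 requires Δm_l = 0, ±1)
(b) allowed
(c) allowed
(d) allowed
(e) forbidden — Δm_l = +5 (E1 requires Δm_l = 0, ±1)
(f) allowed
(g) forbidden — Δm_l = +2 (E1 requires Δm_l = 0, ±1)
(h) forbidden — Δm_l = +3 (E1 requires Δm_l = 0, ±1)
Total allowed: 4 of 8.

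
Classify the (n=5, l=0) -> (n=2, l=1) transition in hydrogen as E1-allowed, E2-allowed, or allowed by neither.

E1

Δl = 1 − 0 = +1; l_i + l_f = 1.
E1 (Δl = ±1): satisfied.
E2 (Δl = 0,±2, l_i+l_f ≥ 2): not satisfied.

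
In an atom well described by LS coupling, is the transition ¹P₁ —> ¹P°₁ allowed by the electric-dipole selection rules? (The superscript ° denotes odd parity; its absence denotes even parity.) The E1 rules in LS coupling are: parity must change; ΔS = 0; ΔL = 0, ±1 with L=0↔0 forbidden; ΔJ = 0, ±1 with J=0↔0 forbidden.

Reading off the term symbols: S 0→0, L 1→1, J 1→1, parity even→odd.
Parity must change: even → odd — ✓.
ΔS = 0: S: 0 → 0 — ✓.
ΔL = 0, ±1 (not L=0↔0): L: 1 → 1, ΔL = +0 — ✓.
ΔJ = 0, ±1 (not J=0↔0): J: 1 → 1, ΔJ = +0 — ✓.
All four E1 rules are satisfied.

allowed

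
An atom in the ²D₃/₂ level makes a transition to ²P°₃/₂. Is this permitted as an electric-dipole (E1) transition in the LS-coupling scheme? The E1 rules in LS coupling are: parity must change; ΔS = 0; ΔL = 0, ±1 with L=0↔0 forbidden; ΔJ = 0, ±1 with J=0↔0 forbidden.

allowed

Parity must change: even → odd — satisfied.
ΔS = 0: S: 1/2 → 1/2 — satisfied.
ΔL = 0, ±1 (not L=0↔0): L: 2 → 1, ΔL = -1 — satisfied.
ΔJ = 0, ±1 (not J=0↔0): J: 3/2 → 3/2, ΔJ = +0 — satisfied.
All four E1 rules are satisfied.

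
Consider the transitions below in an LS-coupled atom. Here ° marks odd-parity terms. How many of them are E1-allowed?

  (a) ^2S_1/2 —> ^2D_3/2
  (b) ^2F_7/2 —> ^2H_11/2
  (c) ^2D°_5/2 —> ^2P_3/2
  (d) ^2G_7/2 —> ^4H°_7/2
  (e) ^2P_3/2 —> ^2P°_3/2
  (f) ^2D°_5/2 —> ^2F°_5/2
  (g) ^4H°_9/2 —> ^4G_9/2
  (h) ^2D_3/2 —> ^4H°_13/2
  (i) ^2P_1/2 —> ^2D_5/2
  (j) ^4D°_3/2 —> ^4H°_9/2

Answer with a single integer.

3

(a) forbidden (parity, ΔL fail)
(b) forbidden (parity, ΔL, ΔJ fail)
(c) allowed
(d) forbidden (ΔS fails)
(e) allowed
(f) forbidden (parity fails)
(g) allowed
(h) forbidden (ΔS, ΔL, ΔJ fail)
(i) forbidden (parity, ΔJ fail)
(j) forbidden (parity, ΔL, ΔJ fail)
Total allowed: 3 of 10.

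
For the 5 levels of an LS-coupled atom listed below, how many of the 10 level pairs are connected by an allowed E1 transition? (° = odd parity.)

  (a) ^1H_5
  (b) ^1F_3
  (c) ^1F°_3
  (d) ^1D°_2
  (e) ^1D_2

(a)–(b): forbidden (parity, ΔL, ΔJ).
(a)–(c): forbidden (ΔL, ΔJ).
(a)–(d): forbidden (ΔL, ΔJ).
(a)–(e): forbidden (parity, ΔL, ΔJ).
(b)–(c): allowed.
(b)–(d): allowed.
(b)–(e): forbidden (parity).
(c)–(d): forbidden (parity).
(c)–(e): allowed.
(d)–(e): allowed.
Allowed pairs: 4 of 10.

4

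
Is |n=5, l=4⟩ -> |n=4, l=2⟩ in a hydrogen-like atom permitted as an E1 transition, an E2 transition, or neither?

E2

Δl = 2 − 4 = -2; l_i + l_f = 6.
E1 (Δl = ±1): not satisfied.
E2 (Δl = 0,±2, l_i+l_f ≥ 2): satisfied.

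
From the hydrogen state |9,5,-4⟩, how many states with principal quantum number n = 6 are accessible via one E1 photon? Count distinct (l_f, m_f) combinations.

2

E1 requires Δl = ±1, so l_f ∈ {4, 6}; with 0 ≤ l_f ≤ n_f−1 = 5, the allowed l_f values are {4}.
For l_f = 4: m_f ∈ {m_i−1, m_i, m_i+1} ∩ [−4, 4] = {-4, -3} → 2 states.
Total: 2.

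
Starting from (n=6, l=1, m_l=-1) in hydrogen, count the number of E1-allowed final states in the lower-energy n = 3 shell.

E1 requires Δl = ±1, so l_f ∈ {0, 2}; with 0 ≤ l_f ≤ n_f−1 = 2, the allowed l_f values are {0, 2}.
For l_f = 0: m_f ∈ {m_i−1, m_i, m_i+1} ∩ [−0, 0] = {0} → 1 state.
For l_f = 2: m_f ∈ {m_i−1, m_i, m_i+1} ∩ [−2, 2] = {-2, -1, 0} → 3 states.
Total: 4.

4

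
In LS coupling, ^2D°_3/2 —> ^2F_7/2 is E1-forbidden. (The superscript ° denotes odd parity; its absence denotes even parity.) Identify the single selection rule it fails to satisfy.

the ΔJ = 0, ±1 rule

Reading off the term symbols: S 1/2→1/2, L 2→3, J 3/2→7/2, parity odd→even.
ΔJ = 0, ±1 (not J=0↔0): J: 3/2 → 7/2, ΔJ = +2 — fails.
ΔS = 0: S: 1/2 → 1/2 — passes.
ΔL = 0, ±1 (not L=0↔0): L: 2 → 3, ΔL = +1 — passes.
Parity must change: odd → even — passes.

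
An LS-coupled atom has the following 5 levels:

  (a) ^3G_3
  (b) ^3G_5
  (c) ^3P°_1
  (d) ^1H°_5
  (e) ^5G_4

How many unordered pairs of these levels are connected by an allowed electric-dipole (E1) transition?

0

(a)–(b): forbidden (parity, ΔJ).
(a)–(c): forbidden (ΔL, ΔJ).
(a)–(d): forbidden (ΔS, ΔJ).
(a)–(e): forbidden (parity, ΔS).
(b)–(c): forbidden (ΔL, ΔJ).
(b)–(d): forbidden (ΔS).
(b)–(e): forbidden (parity, ΔS).
(c)–(d): forbidden (parity, ΔS, ΔL, ΔJ).
(c)–(e): forbidden (ΔS, ΔL, ΔJ).
(d)–(e): forbidden (ΔS).
Allowed pairs: 0 of 10.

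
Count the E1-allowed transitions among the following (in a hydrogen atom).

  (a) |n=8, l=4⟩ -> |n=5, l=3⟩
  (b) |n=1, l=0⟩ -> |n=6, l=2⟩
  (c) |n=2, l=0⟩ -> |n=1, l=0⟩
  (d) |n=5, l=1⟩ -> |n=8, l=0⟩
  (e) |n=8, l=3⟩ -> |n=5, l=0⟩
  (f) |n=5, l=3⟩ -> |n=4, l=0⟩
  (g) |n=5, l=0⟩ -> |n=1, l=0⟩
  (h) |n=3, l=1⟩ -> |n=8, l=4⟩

2

(a) allowed
(b) forbidden — Δl = +2 (E1 requires Δl = ±1)
(c) forbidden — Δl = +0 (E1 requires Δl = ±1)
(d) allowed
(e) forbidden — Δl = -3 (E1 requires Δl = ±1)
(f) forbidden — Δl = -3 (E1 requires Δl = ±1)
(g) forbidden — Δl = +0 (E1 requires Δl = ±1)
(h) forbidden — Δl = +3 (E1 requires Δl = ±1)
Total allowed: 2 of 8.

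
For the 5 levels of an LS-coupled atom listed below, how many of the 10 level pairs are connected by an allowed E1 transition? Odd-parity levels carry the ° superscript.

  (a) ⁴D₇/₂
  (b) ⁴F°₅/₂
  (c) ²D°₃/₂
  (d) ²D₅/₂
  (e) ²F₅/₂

3

(a)–(b): allowed.
(a)–(c): forbidden (ΔS, ΔJ).
(a)–(d): forbidden (parity, ΔS).
(a)–(e): forbidden (parity, ΔS).
(b)–(c): forbidden (parity, ΔS).
(b)–(d): forbidden (ΔS).
(b)–(e): forbidden (ΔS).
(c)–(d): allowed.
(c)–(e): allowed.
(d)–(e): forbidden (parity).
Allowed pairs: 3 of 10.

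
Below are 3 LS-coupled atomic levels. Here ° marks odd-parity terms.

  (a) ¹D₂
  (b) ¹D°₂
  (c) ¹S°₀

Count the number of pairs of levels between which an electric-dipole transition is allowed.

1

(a)–(b): allowed.
(a)–(c): forbidden (ΔL, ΔJ).
(b)–(c): forbidden (parity, ΔL, ΔJ).
Allowed pairs: 1 of 3.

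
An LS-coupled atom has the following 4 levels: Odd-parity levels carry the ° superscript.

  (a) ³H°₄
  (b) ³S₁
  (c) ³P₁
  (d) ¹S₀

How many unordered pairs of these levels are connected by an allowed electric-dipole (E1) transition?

(a)–(b): forbidden (ΔL, ΔJ).
(a)–(c): forbidden (ΔL, ΔJ).
(a)–(d): forbidden (ΔS, ΔL, ΔJ).
(b)–(c): forbidden (parity).
(b)–(d): forbidden (parity, ΔS, ΔL).
(c)–(d): forbidden (parity, ΔS).
Allowed pairs: 0 of 6.

0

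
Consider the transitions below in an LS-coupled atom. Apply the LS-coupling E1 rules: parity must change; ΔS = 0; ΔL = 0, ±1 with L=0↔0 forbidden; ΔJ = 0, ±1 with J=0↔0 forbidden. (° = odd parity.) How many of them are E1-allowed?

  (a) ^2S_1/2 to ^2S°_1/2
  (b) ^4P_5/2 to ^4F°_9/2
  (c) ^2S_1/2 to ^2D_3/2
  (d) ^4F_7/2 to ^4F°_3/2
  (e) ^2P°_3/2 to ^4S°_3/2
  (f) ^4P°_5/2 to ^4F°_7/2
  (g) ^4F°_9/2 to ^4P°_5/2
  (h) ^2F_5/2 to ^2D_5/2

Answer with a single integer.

0

(a) forbidden (ΔL fails)
(b) forbidden (ΔL, ΔJ fail)
(c) forbidden (parity, ΔL fail)
(d) forbidden (ΔJ fails)
(e) forbidden (parity, ΔS fail)
(f) forbidden (parity, ΔL fail)
(g) forbidden (parity, ΔL, ΔJ fail)
(h) forbidden (parity fails)
Total allowed: 0 of 8.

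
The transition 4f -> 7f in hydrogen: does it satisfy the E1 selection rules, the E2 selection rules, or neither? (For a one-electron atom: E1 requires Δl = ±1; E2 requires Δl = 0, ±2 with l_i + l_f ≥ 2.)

Δl = 3 − 3 = +0; l_i + l_f = 6.
E1 (Δl = ±1): not satisfied.
E2 (Δl = 0,±2, l_i+l_f ≥ 2): satisfied.

E2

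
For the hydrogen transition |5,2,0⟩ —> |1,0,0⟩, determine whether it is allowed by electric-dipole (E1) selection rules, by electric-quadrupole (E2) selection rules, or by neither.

Δl = 0 − 2 = -2; l_i + l_f = 2.
Δm_l = +0.
E1 (Δl = ±1, |Δm_l| ≤ 1): not satisfied.
E2 (Δl = 0,±2, l_i+l_f ≥ 2, |Δm_l| ≤ 2): satisfied.

E2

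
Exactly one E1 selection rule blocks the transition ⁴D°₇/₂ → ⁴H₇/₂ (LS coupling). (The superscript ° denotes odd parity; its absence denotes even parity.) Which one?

ΔL = 0, ±1 (not L=0↔0): L: 2 → 5, ΔL = +3 — fails.
Parity must change: odd → even — ok.
ΔJ = 0, ±1 (not J=0↔0): J: 7/2 → 7/2, ΔJ = +0 — ok.
ΔS = 0: S: 3/2 → 3/2 — ok.

the ΔL = 0, ±1 rule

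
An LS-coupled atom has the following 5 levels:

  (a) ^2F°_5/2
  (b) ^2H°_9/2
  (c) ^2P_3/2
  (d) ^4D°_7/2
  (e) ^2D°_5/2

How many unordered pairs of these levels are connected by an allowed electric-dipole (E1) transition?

1

(a)–(b): forbidden (parity, ΔL, ΔJ).
(a)–(c): forbidden (ΔL).
(a)–(d): forbidden (parity, ΔS).
(a)–(e): forbidden (parity).
(b)–(c): forbidden (ΔL, ΔJ).
(b)–(d): forbidden (parity, ΔS, ΔL).
(b)–(e): forbidden (parity, ΔL, ΔJ).
(c)–(d): forbidden (ΔS, ΔJ).
(c)–(e): allowed.
(d)–(e): forbidden (parity, ΔS).
Allowed pairs: 1 of 10.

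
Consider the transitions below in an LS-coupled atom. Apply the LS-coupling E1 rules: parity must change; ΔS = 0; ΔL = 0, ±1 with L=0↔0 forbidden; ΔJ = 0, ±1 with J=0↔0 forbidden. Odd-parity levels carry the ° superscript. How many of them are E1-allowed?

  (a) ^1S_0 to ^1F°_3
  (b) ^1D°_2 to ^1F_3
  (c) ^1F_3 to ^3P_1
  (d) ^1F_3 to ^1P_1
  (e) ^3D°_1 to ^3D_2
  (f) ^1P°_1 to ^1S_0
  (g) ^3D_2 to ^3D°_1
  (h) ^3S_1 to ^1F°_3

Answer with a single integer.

4

(a) forbidden (ΔL, ΔJ fail)
(b) allowed
(c) forbidden (parity, ΔS, ΔL, ΔJ fail)
(d) forbidden (parity, ΔL, ΔJ fail)
(e) allowed
(f) allowed
(g) allowed
(h) forbidden (ΔS, ΔL, ΔJ fail)
Total allowed: 4 of 8.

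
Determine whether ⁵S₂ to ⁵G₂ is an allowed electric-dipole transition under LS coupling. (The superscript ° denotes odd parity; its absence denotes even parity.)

forbidden

Reading off the term symbols: S 2→2, L 0→4, J 2→2, parity even→even.
ΔL = 0, ±1 (not L=0↔0): L: 0 → 4, ΔL = +4 — fails.
ΔS = 0: S: 2 → 2 — passes.
ΔJ = 0, ±1 (not J=0↔0): J: 2 → 2, ΔJ = +0 — passes.
Parity must change: even → even — fails.
Rule(s) violated: parity, ΔL.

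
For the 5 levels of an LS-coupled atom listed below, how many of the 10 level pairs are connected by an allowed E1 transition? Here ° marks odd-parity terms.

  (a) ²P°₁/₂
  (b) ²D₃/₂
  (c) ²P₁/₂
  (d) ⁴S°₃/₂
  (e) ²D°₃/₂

(a)–(b): allowed.
(a)–(c): allowed.
(a)–(d): forbidden (parity, ΔS).
(a)–(e): forbidden (parity).
(b)–(c): forbidden (parity).
(b)–(d): forbidden (ΔS, ΔL).
(b)–(e): allowed.
(c)–(d): forbidden (ΔS).
(c)–(e): allowed.
(d)–(e): forbidden (parity, ΔS, ΔL).
Allowed pairs: 4 of 10.

4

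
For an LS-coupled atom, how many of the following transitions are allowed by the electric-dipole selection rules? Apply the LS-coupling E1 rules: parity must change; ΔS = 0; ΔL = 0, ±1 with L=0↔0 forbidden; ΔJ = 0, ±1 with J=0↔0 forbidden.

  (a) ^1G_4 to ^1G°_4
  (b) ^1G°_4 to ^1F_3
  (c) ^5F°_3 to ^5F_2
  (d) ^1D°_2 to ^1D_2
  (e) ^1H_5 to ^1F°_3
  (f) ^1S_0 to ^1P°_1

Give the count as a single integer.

5

(a) allowed
(b) allowed
(c) allowed
(d) allowed
(e) forbidden (ΔL, ΔJ fail)
(f) allowed
Total allowed: 5 of 6.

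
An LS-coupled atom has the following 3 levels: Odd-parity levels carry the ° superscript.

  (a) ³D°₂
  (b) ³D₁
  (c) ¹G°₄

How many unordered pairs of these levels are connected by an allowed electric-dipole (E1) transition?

1

(a)–(b): allowed.
(a)–(c): forbidden (parity, ΔS, ΔL, ΔJ).
(b)–(c): forbidden (ΔS, ΔL, ΔJ).
Allowed pairs: 1 of 3.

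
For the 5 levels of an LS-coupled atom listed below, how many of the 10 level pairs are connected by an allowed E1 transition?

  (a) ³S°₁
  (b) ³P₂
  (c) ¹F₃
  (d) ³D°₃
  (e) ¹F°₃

3

(a)–(b): allowed.
(a)–(c): forbidden (ΔS, ΔL, ΔJ).
(a)–(d): forbidden (parity, ΔL, ΔJ).
(a)–(e): forbidden (parity, ΔS, ΔL, ΔJ).
(b)–(c): forbidden (parity, ΔS, ΔL).
(b)–(d): allowed.
(b)–(e): forbidden (ΔS, ΔL).
(c)–(d): forbidden (ΔS).
(c)–(e): allowed.
(d)–(e): forbidden (parity, ΔS).
Allowed pairs: 3 of 10.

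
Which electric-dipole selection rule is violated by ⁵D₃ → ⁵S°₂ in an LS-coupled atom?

the ΔL = 0, ±1 rule

ΔJ = 0, ±1 (not J=0↔0): J: 3 → 2, ΔJ = -1 — passes.
ΔL = 0, ±1 (not L=0↔0): L: 2 → 0, ΔL = -2 — fails.
Parity must change: even → odd — passes.
ΔS = 0: S: 2 → 2 — passes.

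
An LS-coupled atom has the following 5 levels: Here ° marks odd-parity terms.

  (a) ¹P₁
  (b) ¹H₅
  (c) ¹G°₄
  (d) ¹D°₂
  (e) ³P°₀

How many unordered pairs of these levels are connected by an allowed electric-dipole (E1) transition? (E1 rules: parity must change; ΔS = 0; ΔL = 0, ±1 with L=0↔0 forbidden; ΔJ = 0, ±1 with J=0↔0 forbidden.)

2

(a)–(b): forbidden (parity, ΔL, ΔJ).
(a)–(c): forbidden (ΔL, ΔJ).
(a)–(d): allowed.
(a)–(e): forbidden (ΔS).
(b)–(c): allowed.
(b)–(d): forbidden (ΔL, ΔJ).
(b)–(e): forbidden (ΔS, ΔL, ΔJ).
(c)–(d): forbidden (parity, ΔL, ΔJ).
(c)–(e): forbidden (parity, ΔS, ΔL, ΔJ).
(d)–(e): forbidden (parity, ΔS, ΔJ).
Allowed pairs: 2 of 10.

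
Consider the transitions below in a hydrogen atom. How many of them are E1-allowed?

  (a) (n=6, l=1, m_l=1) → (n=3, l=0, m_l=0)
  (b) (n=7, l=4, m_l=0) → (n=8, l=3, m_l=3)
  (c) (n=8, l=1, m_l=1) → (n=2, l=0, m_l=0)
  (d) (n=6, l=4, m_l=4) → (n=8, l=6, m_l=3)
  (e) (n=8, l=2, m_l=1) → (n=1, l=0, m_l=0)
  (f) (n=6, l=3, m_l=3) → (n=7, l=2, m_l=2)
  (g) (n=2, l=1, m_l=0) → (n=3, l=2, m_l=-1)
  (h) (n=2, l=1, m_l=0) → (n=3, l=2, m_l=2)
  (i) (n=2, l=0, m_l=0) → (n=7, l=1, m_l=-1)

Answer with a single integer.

(a) allowed
(b) forbidden — Δm_l = +3 (E1 requires Δm_l = 0, ±1)
(c) allowed
(d) forbidden — Δl = +2 (E1 requires Δl = ±1)
(e) forbidden — Δl = -2 (E1 requires Δl = ±1)
(f) allowed
(g) allowed
(h) forbidden — Δm_l = +2 (E1 requires Δm_l = 0, ±1)
(i) allowed
Total allowed: 5 of 9.

5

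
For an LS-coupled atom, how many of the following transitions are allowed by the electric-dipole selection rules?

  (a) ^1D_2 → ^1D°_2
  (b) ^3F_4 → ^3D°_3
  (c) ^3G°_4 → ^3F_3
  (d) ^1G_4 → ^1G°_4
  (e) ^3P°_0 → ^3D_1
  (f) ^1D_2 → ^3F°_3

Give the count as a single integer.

(a) allowed
(b) allowed
(c) allowed
(d) allowed
(e) allowed
(f) forbidden (ΔS fails)
Total allowed: 5 of 6.

5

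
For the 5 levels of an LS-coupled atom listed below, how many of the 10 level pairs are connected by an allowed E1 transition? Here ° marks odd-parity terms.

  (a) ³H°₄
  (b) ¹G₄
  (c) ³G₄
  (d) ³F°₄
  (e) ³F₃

(a)–(b): forbidden (ΔS).
(a)–(c): allowed.
(a)–(d): forbidden (parity, ΔL).
(a)–(e): forbidden (ΔL).
(b)–(c): forbidden (parity, ΔS).
(b)–(d): forbidden (ΔS).
(b)–(e): forbidden (parity, ΔS).
(c)–(d): allowed.
(c)–(e): forbidden (parity).
(d)–(e): allowed.
Allowed pairs: 3 of 10.

3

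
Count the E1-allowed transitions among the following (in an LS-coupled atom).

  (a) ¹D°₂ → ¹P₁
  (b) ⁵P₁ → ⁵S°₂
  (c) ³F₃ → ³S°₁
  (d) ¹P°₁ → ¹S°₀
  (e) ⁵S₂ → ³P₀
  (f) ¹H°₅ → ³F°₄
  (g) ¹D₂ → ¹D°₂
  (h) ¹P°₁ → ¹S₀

(a) allowed
(b) allowed
(c) forbidden (ΔL, ΔJ fail)
(d) forbidden (parity fails)
(e) forbidden (parity, ΔS, ΔJ fail)
(f) forbidden (parity, ΔS, ΔL fail)
(g) allowed
(h) allowed
Total allowed: 4 of 8.

4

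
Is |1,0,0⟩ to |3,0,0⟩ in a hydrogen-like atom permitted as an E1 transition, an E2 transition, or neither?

Δl = 0 − 0 = +0; l_i + l_f = 0.
Δm_l = +0.
E1 (Δl = ±1, |Δm_l| ≤ 1): not satisfied.
E2 (Δl = 0,±2, l_i+l_f ≥ 2, |Δm_l| ≤ 2): not satisfied.

neither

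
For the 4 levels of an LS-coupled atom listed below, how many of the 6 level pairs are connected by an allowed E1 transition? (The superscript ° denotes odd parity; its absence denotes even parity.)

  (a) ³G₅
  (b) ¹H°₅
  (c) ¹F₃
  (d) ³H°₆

(a)–(b): forbidden (ΔS).
(a)–(c): forbidden (parity, ΔS, ΔJ).
(a)–(d): allowed.
(b)–(c): forbidden (ΔL, ΔJ).
(b)–(d): forbidden (parity, ΔS).
(c)–(d): forbidden (ΔS, ΔL, ΔJ).
Allowed pairs: 1 of 6.

1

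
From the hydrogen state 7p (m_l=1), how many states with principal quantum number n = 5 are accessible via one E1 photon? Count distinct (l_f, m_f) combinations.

4

E1 requires Δl = ±1, so l_f ∈ {0, 2}; with 0 ≤ l_f ≤ n_f−1 = 4, the allowed l_f values are {0, 2}.
For l_f = 0: m_f ∈ {m_i−1, m_i, m_i+1} ∩ [−0, 0] = {0} → 1 state.
For l_f = 2: m_f ∈ {m_i−1, m_i, m_i+1} ∩ [−2, 2] = {0, 1, 2} → 3 states.
Total: 4.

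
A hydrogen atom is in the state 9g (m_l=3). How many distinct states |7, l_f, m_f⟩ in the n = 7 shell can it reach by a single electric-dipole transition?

5

E1 requires Δl = ±1, so l_f ∈ {3, 5}; with 0 ≤ l_f ≤ n_f−1 = 6, the allowed l_f values are {3, 5}.
For l_f = 3: m_f ∈ {m_i−1, m_i, m_i+1} ∩ [−3, 3] = {2, 3} → 2 states.
For l_f = 5: m_f ∈ {m_i−1, m_i, m_i+1} ∩ [−5, 5] = {2, 3, 4} → 3 states.
Total: 5.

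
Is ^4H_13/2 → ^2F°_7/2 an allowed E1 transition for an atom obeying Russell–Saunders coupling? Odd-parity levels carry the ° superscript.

forbidden

Initial level: S=3/2, L=5, J=13/2, parity even. Final level: S=1/2, L=3, J=7/2, parity odd.
Parity must change: even → odd — ✓.
ΔS = 0: S: 3/2 → 1/2 — ✗.
ΔL = 0, ±1 (not L=0↔0): L: 5 → 3, ΔL = -2 — ✗.
ΔJ = 0, ±1 (not J=0↔0): J: 13/2 → 7/2, ΔJ = -3 — ✗.
Rule(s) violated: ΔS, ΔL, ΔJ.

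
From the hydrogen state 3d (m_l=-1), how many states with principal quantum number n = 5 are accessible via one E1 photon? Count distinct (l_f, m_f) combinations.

E1 requires Δl = ±1, so l_f ∈ {1, 3}; with 0 ≤ l_f ≤ n_f−1 = 4, the allowed l_f values are {1, 3}.
For l_f = 1: m_f ∈ {m_i−1, m_i, m_i+1} ∩ [−1, 1] = {-1, 0} → 2 states.
For l_f = 3: m_f ∈ {m_i−1, m_i, m_i+1} ∩ [−3, 3] = {-2, -1, 0} → 3 states.
Total: 5.

5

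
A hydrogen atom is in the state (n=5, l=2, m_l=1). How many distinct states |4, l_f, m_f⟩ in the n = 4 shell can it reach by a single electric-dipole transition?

5

E1 requires Δl = ±1, so l_f ∈ {1, 3}; with 0 ≤ l_f ≤ n_f−1 = 3, the allowed l_f values are {1, 3}.
For l_f = 1: m_f ∈ {m_i−1, m_i, m_i+1} ∩ [−1, 1] = {0, 1} → 2 states.
For l_f = 3: m_f ∈ {m_i−1, m_i, m_i+1} ∩ [−3, 3] = {0, 1, 2} → 3 states.
Total: 5.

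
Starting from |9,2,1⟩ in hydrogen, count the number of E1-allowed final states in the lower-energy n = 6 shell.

5

E1 requires Δl = ±1, so l_f ∈ {1, 3}; with 0 ≤ l_f ≤ n_f−1 = 5, the allowed l_f values are {1, 3}.
For l_f = 1: m_f ∈ {m_i−1, m_i, m_i+1} ∩ [−1, 1] = {0, 1} → 2 states.
For l_f = 3: m_f ∈ {m_i−1, m_i, m_i+1} ∩ [−3, 3] = {0, 1, 2} → 3 states.
Total: 5.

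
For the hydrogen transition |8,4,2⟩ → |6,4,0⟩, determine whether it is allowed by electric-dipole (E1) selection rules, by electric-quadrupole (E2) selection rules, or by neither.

Δl = 4 − 4 = +0; l_i + l_f = 8.
Δm_l = -2.
E1 (Δl = ±1, |Δm_l| ≤ 1): not satisfied.
E2 (Δl = 0,±2, l_i+l_f ≥ 2, |Δm_l| ≤ 2): satisfied.

E2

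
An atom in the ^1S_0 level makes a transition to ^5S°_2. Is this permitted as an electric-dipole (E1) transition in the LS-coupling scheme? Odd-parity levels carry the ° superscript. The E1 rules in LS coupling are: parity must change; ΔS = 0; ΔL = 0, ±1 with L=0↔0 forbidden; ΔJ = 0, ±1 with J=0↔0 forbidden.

Initial level: S=0, L=0, J=0, parity even. Final level: S=2, L=0, J=2, parity odd.
Parity must change: even → odd — passes.
ΔS = 0: S: 0 → 2 — fails.
ΔL = 0, ±1 (not L=0↔0): L: 0 → 0, ΔL = +0 — fails.
ΔJ = 0, ±1 (not J=0↔0): J: 0 → 2, ΔJ = +2 — fails.
Rule(s) violated: ΔS, ΔL, ΔJ.

forbidden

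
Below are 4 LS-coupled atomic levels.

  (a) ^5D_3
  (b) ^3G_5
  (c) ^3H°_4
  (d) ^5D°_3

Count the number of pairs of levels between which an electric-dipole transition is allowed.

2

(a)–(b): forbidden (parity, ΔS, ΔL, ΔJ).
(a)–(c): forbidden (ΔS, ΔL).
(a)–(d): allowed.
(b)–(c): allowed.
(b)–(d): forbidden (ΔS, ΔL, ΔJ).
(c)–(d): forbidden (parity, ΔS, ΔL).
Allowed pairs: 2 of 6.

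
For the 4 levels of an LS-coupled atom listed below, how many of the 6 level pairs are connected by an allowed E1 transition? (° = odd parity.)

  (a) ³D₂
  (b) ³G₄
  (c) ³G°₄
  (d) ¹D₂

(a)–(b): forbidden (parity, ΔL, ΔJ).
(a)–(c): forbidden (ΔL, ΔJ).
(a)–(d): forbidden (parity, ΔS).
(b)–(c): allowed.
(b)–(d): forbidden (parity, ΔS, ΔL, ΔJ).
(c)–(d): forbidden (ΔS, ΔL, ΔJ).
Allowed pairs: 1 of 6.

1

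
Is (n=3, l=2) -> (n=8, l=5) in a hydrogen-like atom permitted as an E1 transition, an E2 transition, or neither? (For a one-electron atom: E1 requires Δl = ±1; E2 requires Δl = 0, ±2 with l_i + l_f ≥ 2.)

neither

Δl = 5 − 2 = +3; l_i + l_f = 7.
E1 (Δl = ±1): not satisfied.
E2 (Δl = 0,±2, l_i+l_f ≥ 2): not satisfied.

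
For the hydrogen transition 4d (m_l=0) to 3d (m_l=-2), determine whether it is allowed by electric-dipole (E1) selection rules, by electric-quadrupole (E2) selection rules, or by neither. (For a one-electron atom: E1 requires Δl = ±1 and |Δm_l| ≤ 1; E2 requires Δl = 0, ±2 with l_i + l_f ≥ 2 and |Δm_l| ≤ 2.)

Δl = 2 − 2 = +0; l_i + l_f = 4.
Δm_l = -2.
E1 (Δl = ±1, |Δm_l| ≤ 1): not satisfied.
E2 (Δl = 0,±2, l_i+l_f ≥ 2, |Δm_l| ≤ 2): satisfied.

E2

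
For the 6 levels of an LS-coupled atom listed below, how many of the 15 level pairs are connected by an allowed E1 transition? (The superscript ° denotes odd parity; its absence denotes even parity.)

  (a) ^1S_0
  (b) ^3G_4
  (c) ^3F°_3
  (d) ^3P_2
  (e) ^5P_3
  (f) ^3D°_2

2

(a)–(b): forbidden (parity, ΔS, ΔL, ΔJ).
(a)–(c): forbidden (ΔS, ΔL, ΔJ).
(a)–(d): forbidden (parity, ΔS, ΔJ).
(a)–(e): forbidden (parity, ΔS, ΔJ).
(a)–(f): forbidden (ΔS, ΔL, ΔJ).
(b)–(c): allowed.
(b)–(d): forbidden (parity, ΔL, ΔJ).
(b)–(e): forbidden (parity, ΔS, ΔL).
(b)–(f): forbidden (ΔL, ΔJ).
(c)–(d): forbidden (ΔL).
(c)–(e): forbidden (ΔS, ΔL).
(c)–(f): forbidden (parity).
(d)–(e): forbidden (parity, ΔS).
(d)–(f): allowed.
(e)–(f): forbidden (ΔS).
Allowed pairs: 2 of 15.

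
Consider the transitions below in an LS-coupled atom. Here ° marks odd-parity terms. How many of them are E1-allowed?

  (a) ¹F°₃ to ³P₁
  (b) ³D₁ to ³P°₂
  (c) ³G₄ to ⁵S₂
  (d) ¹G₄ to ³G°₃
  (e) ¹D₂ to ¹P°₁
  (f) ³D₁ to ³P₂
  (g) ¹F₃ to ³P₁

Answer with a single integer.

2

(a) forbidden (ΔS, ΔL, ΔJ fail)
(b) allowed
(c) forbidden (parity, ΔS, ΔL, ΔJ fail)
(d) forbidden (ΔS fails)
(e) allowed
(f) forbidden (parity fails)
(g) forbidden (parity, ΔS, ΔL, ΔJ fail)
Total allowed: 2 of 7.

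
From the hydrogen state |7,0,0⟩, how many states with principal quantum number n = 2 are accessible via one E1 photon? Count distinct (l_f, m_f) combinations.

3

E1 requires Δl = ±1, so l_f ∈ {-1, 1}; with 0 ≤ l_f ≤ n_f−1 = 1, the allowed l_f values are {1}.
For l_f = 1: m_f ∈ {m_i−1, m_i, m_i+1} ∩ [−1, 1] = {-1, 0, 1} → 3 states.
Total: 3.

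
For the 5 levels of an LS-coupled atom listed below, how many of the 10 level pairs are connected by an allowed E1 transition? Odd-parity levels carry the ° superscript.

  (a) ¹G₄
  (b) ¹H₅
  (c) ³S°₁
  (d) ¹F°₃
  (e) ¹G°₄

3

(a)–(b): forbidden (parity).
(a)–(c): forbidden (ΔS, ΔL, ΔJ).
(a)–(d): allowed.
(a)–(e): allowed.
(b)–(c): forbidden (ΔS, ΔL, ΔJ).
(b)–(d): forbidden (ΔL, ΔJ).
(b)–(e): allowed.
(c)–(d): forbidden (parity, ΔS, ΔL, ΔJ).
(c)–(e): forbidden (parity, ΔS, ΔL, ΔJ).
(d)–(e): forbidden (parity).
Allowed pairs: 3 of 10.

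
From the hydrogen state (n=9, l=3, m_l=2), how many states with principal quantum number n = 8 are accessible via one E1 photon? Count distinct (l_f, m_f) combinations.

E1 requires Δl = ±1, so l_f ∈ {2, 4}; with 0 ≤ l_f ≤ n_f−1 = 7, the allowed l_f values are {2, 4}.
For l_f = 2: m_f ∈ {m_i−1, m_i, m_i+1} ∩ [−2, 2] = {1, 2} → 2 states.
For l_f = 4: m_f ∈ {m_i−1, m_i, m_i+1} ∩ [−4, 4] = {1, 2, 3} → 3 states.
Total: 5.

5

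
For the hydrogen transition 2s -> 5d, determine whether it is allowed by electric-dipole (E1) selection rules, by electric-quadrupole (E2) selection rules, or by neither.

E2

Δl = 2 − 0 = +2; l_i + l_f = 2.
E1 (Δl = ±1): not satisfied.
E2 (Δl = 0,±2, l_i+l_f ≥ 2): satisfied.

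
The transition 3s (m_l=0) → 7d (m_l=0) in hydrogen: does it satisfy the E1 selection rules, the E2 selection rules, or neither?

Δl = 2 − 0 = +2; l_i + l_f = 2.
Δm_l = +0.
E1 (Δl = ±1, |Δm_l| ≤ 1): not satisfied.
E2 (Δl = 0,±2, l_i+l_f ≥ 2, |Δm_l| ≤ 2): satisfied.

E2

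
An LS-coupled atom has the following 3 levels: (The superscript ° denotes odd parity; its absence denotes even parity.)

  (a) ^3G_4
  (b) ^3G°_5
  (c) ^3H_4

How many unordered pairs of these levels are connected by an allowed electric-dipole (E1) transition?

2

(a)–(b): allowed.
(a)–(c): forbidden (parity).
(b)–(c): allowed.
Allowed pairs: 2 of 3.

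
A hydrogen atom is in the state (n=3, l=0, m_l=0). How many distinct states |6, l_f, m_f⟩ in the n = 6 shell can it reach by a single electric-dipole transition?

3

E1 requires Δl = ±1, so l_f ∈ {-1, 1}; with 0 ≤ l_f ≤ n_f−1 = 5, the allowed l_f values are {1}.
For l_f = 1: m_f ∈ {m_i−1, m_i, m_i+1} ∩ [−1, 1] = {-1, 0, 1} → 3 states.
Total: 3.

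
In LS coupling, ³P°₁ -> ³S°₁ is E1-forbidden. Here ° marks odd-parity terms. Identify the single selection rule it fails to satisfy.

parity

Initial level: S=1, L=1, J=1, parity odd. Final level: S=1, L=0, J=1, parity odd.
Parity must change: odd → odd — ✗.
ΔS = 0: S: 1 → 1 — ✓.
ΔL = 0, ±1 (not L=0↔0): L: 1 → 0, ΔL = -1 — ✓.
ΔJ = 0, ±1 (not J=0↔0): J: 1 → 1, ΔJ = +0 — ✓.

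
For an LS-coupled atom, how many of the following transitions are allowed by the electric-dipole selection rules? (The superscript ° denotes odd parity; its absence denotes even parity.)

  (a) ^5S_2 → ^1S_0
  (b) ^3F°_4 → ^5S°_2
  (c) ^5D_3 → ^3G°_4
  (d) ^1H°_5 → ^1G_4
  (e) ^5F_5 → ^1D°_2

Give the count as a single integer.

1

(a) forbidden (parity, ΔS, ΔL, ΔJ fail)
(b) forbidden (parity, ΔS, ΔL, ΔJ fail)
(c) forbidden (ΔS, ΔL fail)
(d) allowed
(e) forbidden (ΔS, ΔJ fail)
Total allowed: 1 of 5.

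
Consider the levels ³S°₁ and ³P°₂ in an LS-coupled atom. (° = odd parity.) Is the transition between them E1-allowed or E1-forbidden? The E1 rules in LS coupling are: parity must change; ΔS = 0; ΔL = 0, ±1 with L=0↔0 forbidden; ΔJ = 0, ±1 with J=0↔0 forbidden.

forbidden

Reading off the term symbols: S 1→1, L 0→1, J 1→2, parity odd→odd.
Parity must change: odd → odd — fails.
ΔS = 0: S: 1 → 1 — passes.
ΔL = 0, ±1 (not L=0↔0): L: 0 → 1, ΔL = +1 — passes.
ΔJ = 0, ±1 (not J=0↔0): J: 1 → 2, ΔJ = +1 — passes.
Rule(s) violated: parity.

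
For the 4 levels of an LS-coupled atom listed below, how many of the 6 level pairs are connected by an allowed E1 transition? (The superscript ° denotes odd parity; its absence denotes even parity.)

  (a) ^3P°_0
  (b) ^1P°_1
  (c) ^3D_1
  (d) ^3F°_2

2

(a)–(b): forbidden (parity, ΔS).
(a)–(c): allowed.
(a)–(d): forbidden (parity, ΔL, ΔJ).
(b)–(c): forbidden (ΔS).
(b)–(d): forbidden (parity, ΔS, ΔL).
(c)–(d): allowed.
Allowed pairs: 2 of 6.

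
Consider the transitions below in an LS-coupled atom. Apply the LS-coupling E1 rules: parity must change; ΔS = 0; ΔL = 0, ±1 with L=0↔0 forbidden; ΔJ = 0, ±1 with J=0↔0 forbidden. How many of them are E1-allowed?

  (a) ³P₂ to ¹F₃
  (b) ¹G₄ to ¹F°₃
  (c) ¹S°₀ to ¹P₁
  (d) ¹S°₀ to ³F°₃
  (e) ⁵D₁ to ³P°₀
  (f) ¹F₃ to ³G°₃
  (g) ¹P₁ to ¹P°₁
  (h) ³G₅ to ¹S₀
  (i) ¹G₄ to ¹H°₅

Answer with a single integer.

(a) forbidden (parity, ΔS, ΔL fail)
(b) allowed
(c) allowed
(d) forbidden (parity, ΔS, ΔL, ΔJ fail)
(e) forbidden (ΔS fails)
(f) forbidden (ΔS fails)
(g) allowed
(h) forbidden (parity, ΔS, ΔL, ΔJ fail)
(i) allowed
Total allowed: 4 of 9.

4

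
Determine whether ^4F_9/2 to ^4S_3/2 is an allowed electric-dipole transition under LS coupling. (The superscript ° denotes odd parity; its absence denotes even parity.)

Initial level: S=3/2, L=3, J=9/2, parity even. Final level: S=3/2, L=0, J=3/2, parity even.
Parity must change: even → even — ✗.
ΔS = 0: S: 3/2 → 3/2 — ✓.
ΔL = 0, ±1 (not L=0↔0): L: 3 → 0, ΔL = -3 — ✗.
ΔJ = 0, ±1 (not J=0↔0): J: 9/2 → 3/2, ΔJ = -3 — ✗.
Rule(s) violated: parity, ΔL, ΔJ.

forbidden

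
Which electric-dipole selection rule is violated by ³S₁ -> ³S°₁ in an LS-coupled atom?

the L=0 ↔ L=0 exclusion

Reading off the term symbols: S 1→1, L 0→0, J 1→1, parity even→odd.
Parity must change: even → odd — passes.
ΔS = 0: S: 1 → 1 — passes.
ΔL = 0, ±1 (not L=0↔0): L: 0 → 0, ΔL = +0 — fails.
ΔJ = 0, ±1 (not J=0↔0): J: 1 → 1, ΔJ = +0 — passes.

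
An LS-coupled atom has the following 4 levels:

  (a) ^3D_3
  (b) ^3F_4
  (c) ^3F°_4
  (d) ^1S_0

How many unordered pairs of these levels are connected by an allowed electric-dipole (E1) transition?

2

(a)–(b): forbidden (parity).
(a)–(c): allowed.
(a)–(d): forbidden (parity, ΔS, ΔL, ΔJ).
(b)–(c): allowed.
(b)–(d): forbidden (parity, ΔS, ΔL, ΔJ).
(c)–(d): forbidden (ΔS, ΔL, ΔJ).
Allowed pairs: 2 of 6.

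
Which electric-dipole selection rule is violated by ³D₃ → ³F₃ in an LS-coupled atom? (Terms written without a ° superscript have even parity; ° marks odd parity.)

parity

Reading off the term symbols: S 1→1, L 2→3, J 3→3, parity even→even.
Parity must change: even → even — ✗.
ΔS = 0: S: 1 → 1 — ✓.
ΔL = 0, ±1 (not L=0↔0): L: 2 → 3, ΔL = +1 — ✓.
ΔJ = 0, ±1 (not J=0↔0): J: 3 → 3, ΔJ = +0 — ✓.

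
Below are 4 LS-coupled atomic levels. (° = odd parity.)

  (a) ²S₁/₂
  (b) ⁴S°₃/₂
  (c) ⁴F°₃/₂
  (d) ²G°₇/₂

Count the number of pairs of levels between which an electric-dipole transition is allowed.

(a)–(b): forbidden (ΔS, ΔL).
(a)–(c): forbidden (ΔS, ΔL).
(a)–(d): forbidden (ΔL, ΔJ).
(b)–(c): forbidden (parity, ΔL).
(b)–(d): forbidden (parity, ΔS, ΔL, ΔJ).
(c)–(d): forbidden (parity, ΔS, ΔJ).
Allowed pairs: 0 of 6.

0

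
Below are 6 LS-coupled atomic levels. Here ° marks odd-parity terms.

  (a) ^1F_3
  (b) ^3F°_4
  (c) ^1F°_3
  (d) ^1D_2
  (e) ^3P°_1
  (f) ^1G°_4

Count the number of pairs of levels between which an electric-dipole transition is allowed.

3

(a)–(b): forbidden (ΔS).
(a)–(c): allowed.
(a)–(d): forbidden (parity).
(a)–(e): forbidden (ΔS, ΔL, ΔJ).
(a)–(f): allowed.
(b)–(c): forbidden (parity, ΔS).
(b)–(d): forbidden (ΔS, ΔJ).
(b)–(e): forbidden (parity, ΔL, ΔJ).
(b)–(f): forbidden (parity, ΔS).
(c)–(d): allowed.
(c)–(e): forbidden (parity, ΔS, ΔL, ΔJ).
(c)–(f): forbidden (parity).
(d)–(e): forbidden (ΔS).
(d)–(f): forbidden (ΔL, ΔJ).
(e)–(f): forbidden (parity, ΔS, ΔL, ΔJ).
Allowed pairs: 3 of 15.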